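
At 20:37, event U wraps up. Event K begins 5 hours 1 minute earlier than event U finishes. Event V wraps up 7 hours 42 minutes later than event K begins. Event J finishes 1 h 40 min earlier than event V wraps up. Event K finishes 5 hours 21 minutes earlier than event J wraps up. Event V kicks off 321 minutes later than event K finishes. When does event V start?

21:38

Event K starts at 20:37 − 301 min = 15:36.
Event V ends at 15:36 + 462 min = 23:18.
Event J ends at 23:18 − 100 min = 21:38.
Event K ends at 21:38 − 321 min = 16:17.
Event V starts at 16:17 + 321 min = 21:38.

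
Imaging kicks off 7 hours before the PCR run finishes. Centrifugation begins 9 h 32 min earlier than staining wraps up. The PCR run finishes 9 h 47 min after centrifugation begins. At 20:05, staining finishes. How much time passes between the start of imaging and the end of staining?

6 h 45 min

Centrifugation starts at 20:05 − 572 min = 10:33.
The PCR run ends at 10:33 + 587 min = 20:20.
Imaging starts at 20:20 − 420 min = 13:20.
From 13:20 to 20:05 is 6 h 45 min.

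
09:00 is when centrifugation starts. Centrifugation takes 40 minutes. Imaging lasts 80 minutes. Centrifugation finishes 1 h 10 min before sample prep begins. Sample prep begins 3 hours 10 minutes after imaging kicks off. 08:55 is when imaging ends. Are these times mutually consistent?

No

Imaging starts at 08:55 − 80 min = 07:35.
Sample prep starts at 07:35 + 190 min = 10:45.
Centrifugation ends at 10:45 − 70 min = 09:35.
Centrifugation starts at 09:35 − 40 min = 08:55.
But centrifugation is also said to start at 09:00 — a 5-minute conflict.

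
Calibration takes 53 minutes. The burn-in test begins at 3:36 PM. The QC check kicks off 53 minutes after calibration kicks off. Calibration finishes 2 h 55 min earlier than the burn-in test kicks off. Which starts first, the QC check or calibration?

Calibration ends at 3:36 PM − 175 min = 12:41 PM.
Calibration starts at 12:41 PM − 53 min = 11:48 AM.
The QC check starts at 11:48 AM + 53 min = 12:41 PM.
The QC check starts at 12:41 PM and calibration starts at 11:48 AM, so calibration is first.

calibration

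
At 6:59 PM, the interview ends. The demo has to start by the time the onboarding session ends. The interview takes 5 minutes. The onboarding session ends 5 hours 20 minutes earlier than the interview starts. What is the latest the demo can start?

The interview starts at 6:59 PM − 5 min = 6:54 PM.
The onboarding session ends at 6:54 PM − 320 min = 1:34 PM.
The demo is bounded by the onboarding session, so the latest it can start is 1:34 PM.

1:34 PM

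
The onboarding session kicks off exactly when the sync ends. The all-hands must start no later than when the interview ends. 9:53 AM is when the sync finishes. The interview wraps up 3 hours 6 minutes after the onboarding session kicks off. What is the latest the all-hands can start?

The onboarding session starts at 9:53 AM.
The interview ends at 9:53 AM + 186 min = 12:59 PM.
The all-hands is bounded by the interview, so the latest it can start is 12:59 PM.

12:59 PM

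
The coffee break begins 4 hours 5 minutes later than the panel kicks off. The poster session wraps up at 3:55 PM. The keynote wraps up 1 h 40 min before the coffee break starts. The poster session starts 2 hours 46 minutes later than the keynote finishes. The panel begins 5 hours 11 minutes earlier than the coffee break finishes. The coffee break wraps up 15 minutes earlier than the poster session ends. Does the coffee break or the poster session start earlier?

the coffee break

The coffee break ends at 3:55 PM − 15 min = 3:40 PM.
The panel starts at 3:40 PM − 311 min = 10:29 AM.
The coffee break starts at 10:29 AM + 245 min = 2:34 PM.
The keynote ends at 2:34 PM − 100 min = 12:54 PM.
The poster session starts at 12:54 PM + 166 min = 3:40 PM.
The coffee break starts at 2:34 PM and the poster session starts at 3:40 PM, so the coffee break is first.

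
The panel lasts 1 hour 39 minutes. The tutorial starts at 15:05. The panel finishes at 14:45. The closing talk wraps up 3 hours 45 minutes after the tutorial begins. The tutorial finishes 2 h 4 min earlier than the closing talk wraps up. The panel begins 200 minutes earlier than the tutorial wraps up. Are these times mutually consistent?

No

The closing talk ends at 15:05 + 225 min = 18:50.
The tutorial ends at 18:50 − 124 min = 16:46.
The panel starts at 16:46 − 200 min = 13:26.
The panel ends at 13:26 + 99 min = 15:05.
But the panel is also said to end at 14:45 — a 20-minute conflict.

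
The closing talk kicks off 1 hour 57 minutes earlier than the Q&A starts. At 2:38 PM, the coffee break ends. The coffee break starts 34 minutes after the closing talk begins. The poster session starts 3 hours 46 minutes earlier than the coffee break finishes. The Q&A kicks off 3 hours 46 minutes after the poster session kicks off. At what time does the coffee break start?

The poster session starts at 2:38 PM − 226 min = 10:52 AM.
The Q&A starts at 10:52 AM + 226 min = 2:38 PM.
The closing talk starts at 2:38 PM − 117 min = 12:41 PM.
The coffee break starts at 12:41 PM + 34 min = 1:15 PM.

1:15 PM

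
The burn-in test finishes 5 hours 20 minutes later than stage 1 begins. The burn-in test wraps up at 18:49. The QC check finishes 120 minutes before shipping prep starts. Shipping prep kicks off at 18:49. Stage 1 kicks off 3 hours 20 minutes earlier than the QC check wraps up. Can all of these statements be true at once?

The QC check ends at 18:49 − 120 min = 16:49.
Stage 1 starts at 16:49 − 200 min = 13:29.
The burn-in test ends at 13:29 + 320 min = 18:49.
That matches the stated 18:49, so the schedule is consistent.

Yes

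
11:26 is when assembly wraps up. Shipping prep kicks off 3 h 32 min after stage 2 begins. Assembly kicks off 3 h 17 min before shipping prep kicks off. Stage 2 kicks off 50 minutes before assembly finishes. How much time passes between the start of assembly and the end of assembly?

Stage 2 starts at 11:26 − 50 min = 10:36.
Shipping prep starts at 10:36 + 212 min = 14:08.
Assembly starts at 14:08 − 197 min = 10:51.
From 10:51 to 11:26 is 35 minutes.

35 minutes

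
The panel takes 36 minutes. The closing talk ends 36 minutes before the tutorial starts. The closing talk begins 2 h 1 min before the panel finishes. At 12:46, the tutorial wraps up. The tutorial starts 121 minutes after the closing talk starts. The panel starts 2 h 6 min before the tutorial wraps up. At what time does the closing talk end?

10:40

The panel starts at 12:46 − 126 min = 10:40.
The panel ends at 10:40 + 36 min = 11:16.
The closing talk starts at 11:16 − 121 min = 09:15.
The tutorial starts at 09:15 + 121 min = 11:16.
The closing talk ends at 11:16 − 36 min = 10:40.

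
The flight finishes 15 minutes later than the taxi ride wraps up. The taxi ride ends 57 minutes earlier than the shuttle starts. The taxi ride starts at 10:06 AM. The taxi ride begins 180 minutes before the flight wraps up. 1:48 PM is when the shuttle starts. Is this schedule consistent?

The taxi ride ends at 1:48 PM − 57 min = 12:51 PM.
The flight ends at 12:51 PM + 15 min = 1:06 PM.
The taxi ride starts at 1:06 PM − 180 min = 10:06 AM.
That matches the stated 10:06 AM, so the schedule is consistent.

Yes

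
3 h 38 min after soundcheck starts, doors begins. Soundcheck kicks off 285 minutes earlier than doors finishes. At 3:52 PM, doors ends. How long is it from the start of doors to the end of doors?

Soundcheck starts at 3:52 PM − 285 min = 11:07 AM.
Doors starts at 11:07 AM + 218 min = 2:45 PM.
From 2:45 PM to 3:52 PM is 1 hour 7 minutes.

1 hour 7 minutes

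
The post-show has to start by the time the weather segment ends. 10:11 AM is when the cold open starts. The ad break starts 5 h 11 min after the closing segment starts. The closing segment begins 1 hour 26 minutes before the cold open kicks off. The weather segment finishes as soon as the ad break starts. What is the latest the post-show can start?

The closing segment starts at 10:11 AM − 86 min = 8:45 AM.
The ad break starts at 8:45 AM + 311 min = 1:56 PM.
So the weather segment ends at 1:56 PM.
The post-show is bounded by the weather segment, so the latest it can start is 1:56 PM.

1:56 PM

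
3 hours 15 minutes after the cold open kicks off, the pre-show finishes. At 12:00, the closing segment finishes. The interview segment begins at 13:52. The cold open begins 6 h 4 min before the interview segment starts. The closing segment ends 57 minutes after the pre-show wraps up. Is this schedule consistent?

The cold open starts at 13:52 − 364 min = 07:48.
The pre-show ends at 07:48 + 195 min = 11:03.
The closing segment ends at 11:03 + 57 min = 12:00.
That matches the stated 12:00, so the schedule is consistent.

Yes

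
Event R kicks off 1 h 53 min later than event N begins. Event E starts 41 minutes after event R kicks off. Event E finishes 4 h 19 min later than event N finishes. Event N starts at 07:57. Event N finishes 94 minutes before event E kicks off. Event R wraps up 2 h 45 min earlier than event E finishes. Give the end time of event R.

10:31

Event R starts at 07:57 + 113 min = 09:50.
Event E starts at 09:50 + 41 min = 10:31.
Event N ends at 10:31 − 94 min = 08:57.
Event E ends at 08:57 + 259 min = 13:16.
Event R ends at 13:16 − 165 min = 10:31.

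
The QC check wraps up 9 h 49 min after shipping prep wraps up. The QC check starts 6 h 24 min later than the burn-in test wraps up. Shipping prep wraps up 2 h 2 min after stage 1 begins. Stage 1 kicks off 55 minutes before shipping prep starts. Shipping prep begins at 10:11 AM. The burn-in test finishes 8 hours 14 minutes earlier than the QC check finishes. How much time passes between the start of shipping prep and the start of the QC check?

Stage 1 starts at 10:11 AM − 55 min = 9:16 AM.
Shipping prep ends at 9:16 AM + 122 min = 11:18 AM.
The QC check ends at 11:18 AM + 589 min = 9:07 PM.
The burn-in test ends at 9:07 PM − 494 min = 12:53 PM.
The QC check starts at 12:53 PM + 384 min = 7:17 PM.
From 10:11 AM to 7:17 PM is 9 h 6 min.

9 h 6 min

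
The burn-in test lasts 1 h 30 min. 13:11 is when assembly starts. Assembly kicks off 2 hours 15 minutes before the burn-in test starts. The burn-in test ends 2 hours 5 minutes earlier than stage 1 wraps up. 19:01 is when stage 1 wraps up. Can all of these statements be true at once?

Yes

The burn-in test ends at 19:01 − 125 min = 16:56.
The burn-in test starts at 16:56 − 90 min = 15:26.
Assembly starts at 15:26 − 135 min = 13:11.
That matches the stated 13:11, so the schedule is consistent.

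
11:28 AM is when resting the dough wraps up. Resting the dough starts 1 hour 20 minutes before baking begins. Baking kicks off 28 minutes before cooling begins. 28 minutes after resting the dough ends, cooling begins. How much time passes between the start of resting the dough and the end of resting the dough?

Cooling starts at 11:28 AM + 28 min = 11:56 AM.
Baking starts at 11:56 AM − 28 min = 11:28 AM.
Resting the dough starts at 11:28 AM − 80 min = 10:08 AM.
From 10:08 AM to 11:28 AM is 80 minutes.

80 minutes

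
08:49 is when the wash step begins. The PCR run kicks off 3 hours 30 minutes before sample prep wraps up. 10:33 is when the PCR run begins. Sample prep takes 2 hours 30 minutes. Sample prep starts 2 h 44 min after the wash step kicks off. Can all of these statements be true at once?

Yes

Sample prep starts at 08:49 + 164 min = 11:33.
Sample prep ends at 11:33 + 150 min = 14:03.
The PCR run starts at 14:03 − 210 min = 10:33.
That matches the stated 10:33, so the schedule is consistent.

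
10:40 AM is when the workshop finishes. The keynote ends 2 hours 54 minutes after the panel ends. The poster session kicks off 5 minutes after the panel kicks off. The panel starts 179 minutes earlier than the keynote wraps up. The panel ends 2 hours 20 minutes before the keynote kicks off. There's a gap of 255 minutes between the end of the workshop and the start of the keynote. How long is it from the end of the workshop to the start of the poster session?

The keynote starts at 10:40 AM + 255 min = 2:55 PM.
The panel ends at 2:55 PM − 140 min = 12:35 PM.
The keynote ends at 12:35 PM + 174 min = 3:29 PM.
The panel starts at 3:29 PM − 179 min = 12:30 PM.
The poster session starts at 12:30 PM + 5 min = 12:35 PM.
From 10:40 AM to 12:35 PM is 115 minutes.

115 minutes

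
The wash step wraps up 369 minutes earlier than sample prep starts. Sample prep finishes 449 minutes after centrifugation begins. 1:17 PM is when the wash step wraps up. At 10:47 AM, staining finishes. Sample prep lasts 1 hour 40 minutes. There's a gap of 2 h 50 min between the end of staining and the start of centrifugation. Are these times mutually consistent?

Yes

Centrifugation starts at 10:47 AM + 170 min = 1:37 PM.
Sample prep ends at 1:37 PM + 449 min = 9:06 PM.
Sample prep starts at 9:06 PM − 100 min = 7:26 PM.
The wash step ends at 7:26 PM − 369 min = 1:17 PM.
That matches the stated 1:17 PM, so the schedule is consistent.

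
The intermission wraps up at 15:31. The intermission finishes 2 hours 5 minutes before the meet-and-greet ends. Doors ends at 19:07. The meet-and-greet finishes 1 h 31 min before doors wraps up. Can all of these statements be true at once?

The meet-and-greet ends at 19:07 − 91 min = 17:36.
The intermission ends at 17:36 − 125 min = 15:31.
That matches the stated 15:31, so the schedule is consistent.

Yes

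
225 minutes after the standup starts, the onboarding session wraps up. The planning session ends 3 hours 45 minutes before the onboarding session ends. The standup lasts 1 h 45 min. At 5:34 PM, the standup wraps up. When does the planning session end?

The standup starts at 5:34 PM − 105 min = 3:49 PM.
The onboarding session ends at 3:49 PM + 225 min = 7:34 PM.
The planning session ends at 7:34 PM − 225 min = 3:49 PM.

3:49 PM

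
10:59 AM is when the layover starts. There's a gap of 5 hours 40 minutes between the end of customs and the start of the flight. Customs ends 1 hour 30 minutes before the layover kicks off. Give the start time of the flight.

3:09 PM

Customs ends at 10:59 AM − 90 min = 9:29 AM.
The flight starts at 9:29 AM + 340 min = 3:09 PM.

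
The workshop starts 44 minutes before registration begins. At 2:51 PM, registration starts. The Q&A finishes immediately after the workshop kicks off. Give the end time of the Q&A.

The workshop starts at 2:51 PM − 44 min = 2:07 PM.
So the Q&A ends at 2:07 PM.

2:07 PM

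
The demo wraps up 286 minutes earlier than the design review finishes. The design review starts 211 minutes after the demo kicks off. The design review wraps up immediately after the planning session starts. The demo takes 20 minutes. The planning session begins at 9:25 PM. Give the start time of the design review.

The design review ends at 9:25 PM.
The demo ends at 9:25 PM − 286 min = 4:39 PM.
The demo starts at 4:39 PM − 20 min = 4:19 PM.
The design review starts at 4:19 PM + 211 min = 7:50 PM.

7:50 PM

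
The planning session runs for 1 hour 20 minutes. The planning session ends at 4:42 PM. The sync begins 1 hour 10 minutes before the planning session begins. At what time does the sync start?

The planning session starts at 4:42 PM − 80 min = 3:22 PM.
The sync starts at 3:22 PM − 70 min = 2:12 PM.

2:12 PM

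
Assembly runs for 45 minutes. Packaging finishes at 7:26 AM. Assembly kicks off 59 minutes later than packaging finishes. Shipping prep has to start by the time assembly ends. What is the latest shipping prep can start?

Assembly starts at 7:26 AM + 59 min = 8:25 AM.
Assembly ends at 8:25 AM + 45 min = 9:10 AM.
Shipping prep is bounded by assembly, so the latest it can start is 9:10 AM.

9:10 AM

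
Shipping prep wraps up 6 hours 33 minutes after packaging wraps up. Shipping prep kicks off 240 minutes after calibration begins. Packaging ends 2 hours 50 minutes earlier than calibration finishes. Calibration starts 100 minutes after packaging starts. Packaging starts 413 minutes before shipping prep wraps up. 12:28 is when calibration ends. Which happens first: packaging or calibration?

packaging

Packaging ends at 12:28 − 170 min = 09:38.
Shipping prep ends at 09:38 + 393 min = 16:11.
Packaging starts at 16:11 − 413 min = 09:18.
Calibration starts at 09:18 + 100 min = 10:58.
Packaging starts at 09:18 and calibration starts at 10:58, so packaging is first.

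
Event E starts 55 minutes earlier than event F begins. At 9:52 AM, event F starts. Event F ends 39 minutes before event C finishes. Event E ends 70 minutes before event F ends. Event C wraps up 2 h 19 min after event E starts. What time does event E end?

9:27 AM

Event E starts at 9:52 AM − 55 min = 8:57 AM.
Event C ends at 8:57 AM + 139 min = 11:16 AM.
Event F ends at 11:16 AM − 39 min = 10:37 AM.
Event E ends at 10:37 AM − 70 min = 9:27 AM.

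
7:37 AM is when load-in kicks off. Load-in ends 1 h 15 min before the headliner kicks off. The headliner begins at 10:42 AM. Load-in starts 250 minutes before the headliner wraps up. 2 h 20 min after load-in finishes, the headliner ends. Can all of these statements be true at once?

Load-in ends at 10:42 AM − 75 min = 9:27 AM.
The headliner ends at 9:27 AM + 140 min = 11:47 AM.
Load-in starts at 11:47 AM − 250 min = 7:37 AM.
That matches the stated 7:37 AM, so the schedule is consistent.

Yes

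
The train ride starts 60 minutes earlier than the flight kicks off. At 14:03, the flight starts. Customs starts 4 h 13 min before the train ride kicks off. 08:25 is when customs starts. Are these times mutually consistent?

The train ride starts at 14:03 − 60 min = 13:03.
Customs starts at 13:03 − 253 min = 08:50.
But customs is also said to start at 08:25 — a 25-minute conflict.

No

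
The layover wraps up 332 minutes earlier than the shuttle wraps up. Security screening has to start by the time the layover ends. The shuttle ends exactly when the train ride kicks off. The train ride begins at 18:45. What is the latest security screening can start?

13:13

The shuttle ends at 18:45.
The layover ends at 18:45 − 332 min = 13:13.
Security screening is bounded by the layover, so the latest it can start is 13:13.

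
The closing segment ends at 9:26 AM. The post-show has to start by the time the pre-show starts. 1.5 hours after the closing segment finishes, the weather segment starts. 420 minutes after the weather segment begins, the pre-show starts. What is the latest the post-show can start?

The weather segment starts at 9:26 AM + 90 min = 10:56 AM.
The pre-show starts at 10:56 AM + 420 min = 5:56 PM.
The post-show is bounded by the pre-show, so the latest it can start is 5:56 PM.

5:56 PM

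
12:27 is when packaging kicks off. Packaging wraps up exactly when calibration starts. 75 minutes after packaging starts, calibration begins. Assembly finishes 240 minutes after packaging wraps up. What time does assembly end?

17:42

Calibration starts at 12:27 + 75 min = 13:42.
So packaging ends at 13:42.
Assembly ends at 13:42 + 240 min = 17:42.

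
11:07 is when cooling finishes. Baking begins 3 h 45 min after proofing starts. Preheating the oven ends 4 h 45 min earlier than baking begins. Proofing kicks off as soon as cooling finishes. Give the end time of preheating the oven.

10:07

Proofing starts at 11:07.
Baking starts at 11:07 + 225 min = 14:52.
Preheating the oven ends at 14:52 − 285 min = 10:07.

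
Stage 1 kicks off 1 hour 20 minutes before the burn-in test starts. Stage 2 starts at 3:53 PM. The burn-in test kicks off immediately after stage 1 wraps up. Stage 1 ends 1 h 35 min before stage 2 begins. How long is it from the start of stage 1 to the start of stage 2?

Stage 1 ends at 3:53 PM − 95 min = 2:18 PM.
So the burn-in test starts at 2:18 PM.
Stage 1 starts at 2:18 PM − 80 min = 12:58 PM.
From 12:58 PM to 3:53 PM is 2 hours 55 minutes.

2 hours 55 minutes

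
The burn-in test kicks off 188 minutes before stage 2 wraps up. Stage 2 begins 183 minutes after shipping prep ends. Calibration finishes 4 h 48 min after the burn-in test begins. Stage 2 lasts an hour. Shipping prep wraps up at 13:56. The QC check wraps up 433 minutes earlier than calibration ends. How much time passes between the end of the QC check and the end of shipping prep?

an hour and a half

Stage 2 starts at 13:56 + 183 min = 16:59.
Stage 2 ends at 16:59 + 60 min = 17:59.
The burn-in test starts at 17:59 − 188 min = 14:51.
Calibration ends at 14:51 + 288 min = 19:39.
The QC check ends at 19:39 − 433 min = 12:26.
From 12:26 to 13:56 is an hour and a half.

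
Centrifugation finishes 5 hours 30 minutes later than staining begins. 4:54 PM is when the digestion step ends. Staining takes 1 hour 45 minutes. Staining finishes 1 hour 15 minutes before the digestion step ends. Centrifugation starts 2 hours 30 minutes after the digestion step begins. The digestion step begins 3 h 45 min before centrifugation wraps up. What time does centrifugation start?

6:09 PM

Staining ends at 4:54 PM − 75 min = 3:39 PM.
Staining starts at 3:39 PM − 105 min = 1:54 PM.
Centrifugation ends at 1:54 PM + 330 min = 7:24 PM.
The digestion step starts at 7:24 PM − 225 min = 3:39 PM.
Centrifugation starts at 3:39 PM + 150 min = 6:09 PM.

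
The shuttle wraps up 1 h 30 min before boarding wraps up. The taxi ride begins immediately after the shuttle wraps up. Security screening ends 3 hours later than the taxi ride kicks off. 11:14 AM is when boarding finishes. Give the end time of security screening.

12:44 PM

The shuttle ends at 11:14 AM − 90 min = 9:44 AM.
So the taxi ride starts at 9:44 AM.
Security screening ends at 9:44 AM + 180 min = 12:44 PM.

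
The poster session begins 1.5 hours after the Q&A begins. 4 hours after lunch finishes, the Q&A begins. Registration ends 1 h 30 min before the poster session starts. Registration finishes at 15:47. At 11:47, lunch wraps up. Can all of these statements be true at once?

The Q&A starts at 11:47 + 240 min = 15:47.
The poster session starts at 15:47 + 90 min = 17:17.
Registration ends at 17:17 − 90 min = 15:47.
That matches the stated 15:47, so the schedule is consistent.

Yes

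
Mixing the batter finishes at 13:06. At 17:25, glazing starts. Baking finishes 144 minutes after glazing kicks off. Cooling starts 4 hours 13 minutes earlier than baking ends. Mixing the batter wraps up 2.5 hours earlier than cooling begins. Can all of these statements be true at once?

Yes

Baking ends at 17:25 + 144 min = 19:49.
Cooling starts at 19:49 − 253 min = 15:36.
Mixing the batter ends at 15:36 − 150 min = 13:06.
That matches the stated 13:06, so the schedule is consistent.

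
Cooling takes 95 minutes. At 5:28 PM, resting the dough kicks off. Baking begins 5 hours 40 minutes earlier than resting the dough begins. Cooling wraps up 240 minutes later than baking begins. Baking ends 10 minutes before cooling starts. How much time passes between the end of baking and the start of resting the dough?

Baking starts at 5:28 PM − 340 min = 11:48 AM.
Cooling ends at 11:48 AM + 240 min = 3:48 PM.
Cooling starts at 3:48 PM − 95 min = 2:13 PM.
Baking ends at 2:13 PM − 10 min = 2:03 PM.
From 2:03 PM to 5:28 PM is 3 h 25 min.

3 h 25 min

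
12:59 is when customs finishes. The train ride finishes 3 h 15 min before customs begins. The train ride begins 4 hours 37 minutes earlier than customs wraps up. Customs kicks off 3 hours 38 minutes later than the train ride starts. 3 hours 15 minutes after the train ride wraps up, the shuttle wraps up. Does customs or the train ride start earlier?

The train ride starts at 12:59 − 277 min = 08:22.
Customs starts at 08:22 + 218 min = 12:00.
Customs starts at 12:00 and the train ride starts at 08:22, so the train ride is first.

the train ride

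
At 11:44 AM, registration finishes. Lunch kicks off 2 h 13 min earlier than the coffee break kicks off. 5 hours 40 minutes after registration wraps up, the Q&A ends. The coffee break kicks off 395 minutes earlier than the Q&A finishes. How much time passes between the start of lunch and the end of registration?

The Q&A ends at 11:44 AM + 340 min = 5:24 PM.
The coffee break starts at 5:24 PM − 395 min = 10:49 AM.
Lunch starts at 10:49 AM − 133 min = 8:36 AM.
From 8:36 AM to 11:44 AM is 3 h 8 min.

3 h 8 min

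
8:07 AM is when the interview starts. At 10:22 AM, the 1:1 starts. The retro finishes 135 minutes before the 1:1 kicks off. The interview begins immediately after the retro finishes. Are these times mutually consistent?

Yes

The retro ends at 10:22 AM − 135 min = 8:07 AM.
So the interview starts at 8:07 AM.
That matches the stated 8:07 AM, so the schedule is consistent.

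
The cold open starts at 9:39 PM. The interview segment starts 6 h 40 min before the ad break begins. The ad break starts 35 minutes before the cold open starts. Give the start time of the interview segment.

2:24 PM

The ad break starts at 9:39 PM − 35 min = 9:04 PM.
The interview segment starts at 9:04 PM − 400 min = 2:24 PM.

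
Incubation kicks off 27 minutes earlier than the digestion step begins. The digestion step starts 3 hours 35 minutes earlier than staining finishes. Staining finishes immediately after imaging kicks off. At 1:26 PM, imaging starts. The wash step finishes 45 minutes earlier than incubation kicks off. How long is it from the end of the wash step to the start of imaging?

Staining ends at 1:26 PM.
The digestion step starts at 1:26 PM − 215 min = 9:51 AM.
Incubation starts at 9:51 AM − 27 min = 9:24 AM.
The wash step ends at 9:24 AM − 45 min = 8:39 AM.
From 8:39 AM to 1:26 PM is 287 minutes.

287 minutes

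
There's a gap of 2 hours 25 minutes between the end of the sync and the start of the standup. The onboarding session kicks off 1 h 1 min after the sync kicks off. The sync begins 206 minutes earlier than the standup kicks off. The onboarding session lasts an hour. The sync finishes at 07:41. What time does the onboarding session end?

08:41

The standup starts at 07:41 + 145 min = 10:06.
The sync starts at 10:06 − 206 min = 06:40.
The onboarding session starts at 06:40 + 61 min = 07:41.
The onboarding session ends at 07:41 + 60 min = 08:41.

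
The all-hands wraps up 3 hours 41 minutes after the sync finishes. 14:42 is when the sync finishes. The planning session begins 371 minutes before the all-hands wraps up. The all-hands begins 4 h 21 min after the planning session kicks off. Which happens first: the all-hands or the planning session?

the planning session

The all-hands ends at 14:42 + 221 min = 18:23.
The planning session starts at 18:23 − 371 min = 12:12.
The all-hands starts at 12:12 + 261 min = 16:33.
The all-hands starts at 16:33 and the planning session starts at 12:12, so the planning session is first.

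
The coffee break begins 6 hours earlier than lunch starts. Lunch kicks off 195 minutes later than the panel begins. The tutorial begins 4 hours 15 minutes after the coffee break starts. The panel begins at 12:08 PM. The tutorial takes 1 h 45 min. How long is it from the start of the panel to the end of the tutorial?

Lunch starts at 12:08 PM + 195 min = 3:23 PM.
The coffee break starts at 3:23 PM − 360 min = 9:23 AM.
The tutorial starts at 9:23 AM + 255 min = 1:38 PM.
The tutorial ends at 1:38 PM + 105 min = 3:23 PM.
From 12:08 PM to 3:23 PM is 3 hours 15 minutes.

3 hours 15 minutes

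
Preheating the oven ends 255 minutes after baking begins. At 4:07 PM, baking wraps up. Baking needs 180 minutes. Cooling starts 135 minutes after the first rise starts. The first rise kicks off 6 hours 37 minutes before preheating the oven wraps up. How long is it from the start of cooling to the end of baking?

3 h 7 min

Baking starts at 4:07 PM − 180 min = 1:07 PM.
Preheating the oven ends at 1:07 PM + 255 min = 5:22 PM.
The first rise starts at 5:22 PM − 397 min = 10:45 AM.
Cooling starts at 10:45 AM + 135 min = 1:00 PM.
From 1:00 PM to 4:07 PM is 3 h 7 min.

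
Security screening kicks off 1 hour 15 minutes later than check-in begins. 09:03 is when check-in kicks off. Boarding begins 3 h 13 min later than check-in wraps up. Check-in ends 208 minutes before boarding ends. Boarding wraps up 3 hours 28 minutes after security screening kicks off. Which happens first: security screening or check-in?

check-in

Security screening starts at 09:03 + 75 min = 10:18.
Security screening starts at 10:18 and check-in starts at 09:03, so check-in is first.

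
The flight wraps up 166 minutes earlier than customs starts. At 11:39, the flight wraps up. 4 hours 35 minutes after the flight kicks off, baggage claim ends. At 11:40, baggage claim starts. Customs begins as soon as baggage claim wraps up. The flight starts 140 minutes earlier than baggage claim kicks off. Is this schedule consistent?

No

The flight starts at 11:40 − 140 min = 09:20.
Baggage claim ends at 09:20 + 275 min = 13:55.
So customs starts at 13:55.
The flight ends at 13:55 − 166 min = 11:09.
But the flight is also said to end at 11:39 — a 30-minute conflict.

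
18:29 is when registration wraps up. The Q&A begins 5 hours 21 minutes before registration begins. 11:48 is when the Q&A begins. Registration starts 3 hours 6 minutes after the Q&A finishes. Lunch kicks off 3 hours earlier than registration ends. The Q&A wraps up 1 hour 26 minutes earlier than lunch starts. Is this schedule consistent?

Lunch starts at 18:29 − 180 min = 15:29.
The Q&A ends at 15:29 − 86 min = 14:03.
Registration starts at 14:03 + 186 min = 17:09.
The Q&A starts at 17:09 − 321 min = 11:48.
That matches the stated 11:48, so the schedule is consistent.

Yes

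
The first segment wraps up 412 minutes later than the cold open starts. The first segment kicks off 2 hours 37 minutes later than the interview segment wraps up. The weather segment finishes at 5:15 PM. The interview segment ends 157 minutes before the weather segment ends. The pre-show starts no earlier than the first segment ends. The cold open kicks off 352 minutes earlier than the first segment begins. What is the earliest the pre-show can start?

The interview segment ends at 5:15 PM − 157 min = 2:38 PM.
The first segment starts at 2:38 PM + 157 min = 5:15 PM.
The cold open starts at 5:15 PM − 352 min = 11:23 AM.
The first segment ends at 11:23 AM + 412 min = 6:15 PM.
The pre-show is bounded by the first segment, so the earliest it can start is 6:15 PM.

6:15 PM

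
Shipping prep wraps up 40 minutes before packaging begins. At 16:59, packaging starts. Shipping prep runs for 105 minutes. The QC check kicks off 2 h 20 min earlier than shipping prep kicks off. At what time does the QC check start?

12:14

Shipping prep ends at 16:59 − 40 min = 16:19.
Shipping prep starts at 16:19 − 105 min = 14:34.
The QC check starts at 14:34 − 140 min = 12:14.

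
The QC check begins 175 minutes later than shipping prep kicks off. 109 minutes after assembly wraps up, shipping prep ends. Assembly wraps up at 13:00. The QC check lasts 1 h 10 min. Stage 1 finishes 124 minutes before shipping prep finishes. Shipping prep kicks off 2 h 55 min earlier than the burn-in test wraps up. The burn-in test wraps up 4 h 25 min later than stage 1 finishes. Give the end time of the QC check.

18:20

Shipping prep ends at 13:00 + 109 min = 14:49.
Stage 1 ends at 14:49 − 124 min = 12:45.
The burn-in test ends at 12:45 + 265 min = 17:10.
Shipping prep starts at 17:10 − 175 min = 14:15.
The QC check starts at 14:15 + 175 min = 17:10.
The QC check ends at 17:10 + 70 min = 18:20.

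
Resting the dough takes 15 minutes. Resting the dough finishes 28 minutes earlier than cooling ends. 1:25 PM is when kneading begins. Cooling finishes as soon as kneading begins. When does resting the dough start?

12:42 PM

Cooling ends at 1:25 PM.
Resting the dough ends at 1:25 PM − 28 min = 12:57 PM.
Resting the dough starts at 12:57 PM − 15 min = 12:42 PM.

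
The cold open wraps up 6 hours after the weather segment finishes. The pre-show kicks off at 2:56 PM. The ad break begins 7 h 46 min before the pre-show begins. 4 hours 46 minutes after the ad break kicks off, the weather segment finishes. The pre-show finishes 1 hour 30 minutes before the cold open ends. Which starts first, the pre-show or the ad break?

The ad break starts at 2:56 PM − 466 min = 7:10 AM.
The pre-show starts at 2:56 PM and the ad break starts at 7:10 AM, so the ad break is first.

the ad break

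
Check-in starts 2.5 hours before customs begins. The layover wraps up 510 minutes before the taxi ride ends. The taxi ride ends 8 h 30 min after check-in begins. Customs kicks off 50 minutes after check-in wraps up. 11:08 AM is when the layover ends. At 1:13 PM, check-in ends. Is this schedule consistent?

No

Customs starts at 1:13 PM + 50 min = 2:03 PM.
Check-in starts at 2:03 PM − 150 min = 11:33 AM.
The taxi ride ends at 11:33 AM + 510 min = 8:03 PM.
The layover ends at 8:03 PM − 510 min = 11:33 AM.
But the layover is also said to end at 11:08 AM — a 25-minute conflict.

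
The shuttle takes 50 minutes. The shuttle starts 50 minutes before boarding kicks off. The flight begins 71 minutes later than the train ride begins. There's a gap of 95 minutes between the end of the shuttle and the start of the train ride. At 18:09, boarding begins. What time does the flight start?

The shuttle starts at 18:09 − 50 min = 17:19.
The shuttle ends at 17:19 + 50 min = 18:09.
The train ride starts at 18:09 + 95 min = 19:44.
The flight starts at 19:44 + 71 min = 20:55.

20:55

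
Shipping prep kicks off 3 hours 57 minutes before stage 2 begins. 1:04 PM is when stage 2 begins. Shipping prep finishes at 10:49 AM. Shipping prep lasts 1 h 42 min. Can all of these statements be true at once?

Shipping prep starts at 1:04 PM − 237 min = 9:07 AM.
Shipping prep ends at 9:07 AM + 102 min = 10:49 AM.
That matches the stated 10:49 AM, so the schedule is consistent.

Yes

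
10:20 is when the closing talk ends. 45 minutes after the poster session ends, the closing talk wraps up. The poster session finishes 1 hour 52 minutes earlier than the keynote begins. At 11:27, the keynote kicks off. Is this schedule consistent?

Yes

The poster session ends at 11:27 − 112 min = 09:35.
The closing talk ends at 09:35 + 45 min = 10:20.
That matches the stated 10:20, so the schedule is consistent.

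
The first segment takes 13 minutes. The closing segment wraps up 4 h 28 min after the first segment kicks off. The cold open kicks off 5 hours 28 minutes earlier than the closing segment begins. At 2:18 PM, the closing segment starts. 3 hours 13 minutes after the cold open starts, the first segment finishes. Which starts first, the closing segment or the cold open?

the cold open

The cold open starts at 2:18 PM − 328 min = 8:50 AM.
The closing segment starts at 2:18 PM and the cold open starts at 8:50 AM, so the cold open is first.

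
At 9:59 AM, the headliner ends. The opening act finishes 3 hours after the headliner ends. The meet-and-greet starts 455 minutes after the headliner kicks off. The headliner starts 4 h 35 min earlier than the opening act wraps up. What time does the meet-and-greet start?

3:59 PM

The opening act ends at 9:59 AM + 180 min = 12:59 PM.
The headliner starts at 12:59 PM − 275 min = 8:24 AM.
The meet-and-greet starts at 8:24 AM + 455 min = 3:59 PM.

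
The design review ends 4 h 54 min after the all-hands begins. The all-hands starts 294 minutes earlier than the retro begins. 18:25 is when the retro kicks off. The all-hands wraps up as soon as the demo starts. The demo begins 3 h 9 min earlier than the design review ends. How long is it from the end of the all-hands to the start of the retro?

The all-hands starts at 18:25 − 294 min = 13:31.
The design review ends at 13:31 + 294 min = 18:25.
The demo starts at 18:25 − 189 min = 15:16.
So the all-hands ends at 15:16.
From 15:16 to 18:25 is 189 minutes.

189 minutes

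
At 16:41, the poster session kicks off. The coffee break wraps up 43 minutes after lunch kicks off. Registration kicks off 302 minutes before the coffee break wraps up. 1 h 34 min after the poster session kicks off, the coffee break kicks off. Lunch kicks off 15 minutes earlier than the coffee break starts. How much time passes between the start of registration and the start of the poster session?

3 hours

The coffee break starts at 16:41 + 94 min = 18:15.
Lunch starts at 18:15 − 15 min = 18:00.
The coffee break ends at 18:00 + 43 min = 18:43.
Registration starts at 18:43 − 302 min = 13:41.
From 13:41 to 16:41 is 3 hours.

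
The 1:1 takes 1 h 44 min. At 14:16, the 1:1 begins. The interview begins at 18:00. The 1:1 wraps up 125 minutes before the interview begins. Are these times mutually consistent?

The 1:1 ends at 18:00 − 125 min = 15:55.
The 1:1 starts at 15:55 − 104 min = 14:11.
But the 1:1 is also said to start at 14:16 — a 5-minute conflict.

No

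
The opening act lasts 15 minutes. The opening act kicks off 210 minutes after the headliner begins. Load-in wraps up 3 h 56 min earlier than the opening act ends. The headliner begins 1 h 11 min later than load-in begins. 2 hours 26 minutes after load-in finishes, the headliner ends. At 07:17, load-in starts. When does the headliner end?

10:43

The headliner starts at 07:17 + 71 min = 08:28.
The opening act starts at 08:28 + 210 min = 11:58.
The opening act ends at 11:58 + 15 min = 12:13.
Load-in ends at 12:13 − 236 min = 08:17.
The headliner ends at 08:17 + 146 min = 10:43.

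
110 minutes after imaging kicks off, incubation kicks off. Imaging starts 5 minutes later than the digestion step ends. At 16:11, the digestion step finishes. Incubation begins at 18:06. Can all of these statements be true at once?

Yes

Imaging starts at 16:11 + 5 min = 16:16.
Incubation starts at 16:16 + 110 min = 18:06.
That matches the stated 18:06, so the schedule is consistent.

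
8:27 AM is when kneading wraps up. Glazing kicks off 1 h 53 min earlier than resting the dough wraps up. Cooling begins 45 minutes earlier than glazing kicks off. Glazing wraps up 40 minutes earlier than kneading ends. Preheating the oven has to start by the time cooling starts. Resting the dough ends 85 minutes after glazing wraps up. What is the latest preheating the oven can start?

Glazing ends at 8:27 AM − 40 min = 7:47 AM.
Resting the dough ends at 7:47 AM + 85 min = 9:12 AM.
Glazing starts at 9:12 AM − 113 min = 7:19 AM.
Cooling starts at 7:19 AM − 45 min = 6:34 AM.
Preheating the oven is bounded by cooling, so the latest it can start is 6:34 AM.

6:34 AM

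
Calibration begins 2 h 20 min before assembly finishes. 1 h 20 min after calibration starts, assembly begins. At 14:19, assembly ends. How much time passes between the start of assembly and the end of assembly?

Calibration starts at 14:19 − 140 min = 11:59.
Assembly starts at 11:59 + 80 min = 13:19.
From 13:19 to 14:19 is 60 minutes.

60 minutes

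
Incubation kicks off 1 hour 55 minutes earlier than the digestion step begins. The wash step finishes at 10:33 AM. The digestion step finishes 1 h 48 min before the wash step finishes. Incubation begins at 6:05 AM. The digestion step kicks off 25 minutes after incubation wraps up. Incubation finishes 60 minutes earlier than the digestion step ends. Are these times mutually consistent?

The digestion step ends at 10:33 AM − 108 min = 8:45 AM.
Incubation ends at 8:45 AM − 60 min = 7:45 AM.
The digestion step starts at 7:45 AM + 25 min = 8:10 AM.
Incubation starts at 8:10 AM − 115 min = 6:15 AM.
But incubation is also said to start at 6:05 AM — a 10-minute conflict.

No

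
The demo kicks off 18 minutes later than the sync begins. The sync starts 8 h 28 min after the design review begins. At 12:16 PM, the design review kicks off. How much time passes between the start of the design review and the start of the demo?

The sync starts at 12:16 PM + 508 min = 8:44 PM.
The demo starts at 8:44 PM + 18 min = 9:02 PM.
From 12:16 PM to 9:02 PM is 526 minutes.

526 minutes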